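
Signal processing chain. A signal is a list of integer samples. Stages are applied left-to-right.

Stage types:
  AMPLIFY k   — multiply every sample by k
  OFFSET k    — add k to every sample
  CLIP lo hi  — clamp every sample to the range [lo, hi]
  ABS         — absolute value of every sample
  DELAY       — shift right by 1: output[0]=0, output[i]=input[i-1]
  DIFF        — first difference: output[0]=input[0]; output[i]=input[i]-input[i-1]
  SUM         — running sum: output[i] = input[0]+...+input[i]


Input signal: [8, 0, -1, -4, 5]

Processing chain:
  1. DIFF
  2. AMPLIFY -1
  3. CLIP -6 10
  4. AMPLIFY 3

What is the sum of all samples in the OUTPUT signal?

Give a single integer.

Input: [8, 0, -1, -4, 5]
Stage 1 (DIFF): s[0]=8, 0-8=-8, -1-0=-1, -4--1=-3, 5--4=9 -> [8, -8, -1, -3, 9]
Stage 2 (AMPLIFY -1): 8*-1=-8, -8*-1=8, -1*-1=1, -3*-1=3, 9*-1=-9 -> [-8, 8, 1, 3, -9]
Stage 3 (CLIP -6 10): clip(-8,-6,10)=-6, clip(8,-6,10)=8, clip(1,-6,10)=1, clip(3,-6,10)=3, clip(-9,-6,10)=-6 -> [-6, 8, 1, 3, -6]
Stage 4 (AMPLIFY 3): -6*3=-18, 8*3=24, 1*3=3, 3*3=9, -6*3=-18 -> [-18, 24, 3, 9, -18]
Output sum: 0

Answer: 0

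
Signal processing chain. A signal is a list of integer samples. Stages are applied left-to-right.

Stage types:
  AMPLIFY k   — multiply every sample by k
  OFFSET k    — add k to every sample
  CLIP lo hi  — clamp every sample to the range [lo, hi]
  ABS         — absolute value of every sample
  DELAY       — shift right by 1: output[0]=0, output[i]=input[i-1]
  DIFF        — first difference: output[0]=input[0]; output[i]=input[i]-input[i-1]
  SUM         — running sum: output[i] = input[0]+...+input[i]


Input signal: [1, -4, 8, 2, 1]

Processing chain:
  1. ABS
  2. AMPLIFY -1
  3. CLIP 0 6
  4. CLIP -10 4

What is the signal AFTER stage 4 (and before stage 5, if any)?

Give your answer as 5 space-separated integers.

Answer: 0 0 0 0 0

Derivation:
Input: [1, -4, 8, 2, 1]
Stage 1 (ABS): |1|=1, |-4|=4, |8|=8, |2|=2, |1|=1 -> [1, 4, 8, 2, 1]
Stage 2 (AMPLIFY -1): 1*-1=-1, 4*-1=-4, 8*-1=-8, 2*-1=-2, 1*-1=-1 -> [-1, -4, -8, -2, -1]
Stage 3 (CLIP 0 6): clip(-1,0,6)=0, clip(-4,0,6)=0, clip(-8,0,6)=0, clip(-2,0,6)=0, clip(-1,0,6)=0 -> [0, 0, 0, 0, 0]
Stage 4 (CLIP -10 4): clip(0,-10,4)=0, clip(0,-10,4)=0, clip(0,-10,4)=0, clip(0,-10,4)=0, clip(0,-10,4)=0 -> [0, 0, 0, 0, 0]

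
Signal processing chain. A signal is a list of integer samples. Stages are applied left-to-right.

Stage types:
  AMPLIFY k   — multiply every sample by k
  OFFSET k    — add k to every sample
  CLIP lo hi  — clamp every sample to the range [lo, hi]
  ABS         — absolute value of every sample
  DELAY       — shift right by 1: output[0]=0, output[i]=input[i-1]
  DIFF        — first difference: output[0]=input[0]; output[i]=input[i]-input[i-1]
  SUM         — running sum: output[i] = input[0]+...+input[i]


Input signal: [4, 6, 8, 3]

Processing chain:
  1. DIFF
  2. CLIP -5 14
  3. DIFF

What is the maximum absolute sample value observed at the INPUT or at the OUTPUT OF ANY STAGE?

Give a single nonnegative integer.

Answer: 8

Derivation:
Input: [4, 6, 8, 3] (max |s|=8)
Stage 1 (DIFF): s[0]=4, 6-4=2, 8-6=2, 3-8=-5 -> [4, 2, 2, -5] (max |s|=5)
Stage 2 (CLIP -5 14): clip(4,-5,14)=4, clip(2,-5,14)=2, clip(2,-5,14)=2, clip(-5,-5,14)=-5 -> [4, 2, 2, -5] (max |s|=5)
Stage 3 (DIFF): s[0]=4, 2-4=-2, 2-2=0, -5-2=-7 -> [4, -2, 0, -7] (max |s|=7)
Overall max amplitude: 8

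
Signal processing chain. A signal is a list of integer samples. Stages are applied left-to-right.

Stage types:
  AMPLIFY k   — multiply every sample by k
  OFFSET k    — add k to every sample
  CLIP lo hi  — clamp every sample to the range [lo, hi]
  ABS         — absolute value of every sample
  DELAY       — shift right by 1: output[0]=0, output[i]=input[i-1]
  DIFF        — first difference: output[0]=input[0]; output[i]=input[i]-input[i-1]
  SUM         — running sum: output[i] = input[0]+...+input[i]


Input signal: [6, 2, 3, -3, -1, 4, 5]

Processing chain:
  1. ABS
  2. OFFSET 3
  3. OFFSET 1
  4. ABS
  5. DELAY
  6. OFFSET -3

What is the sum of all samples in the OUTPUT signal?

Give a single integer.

Answer: 22

Derivation:
Input: [6, 2, 3, -3, -1, 4, 5]
Stage 1 (ABS): |6|=6, |2|=2, |3|=3, |-3|=3, |-1|=1, |4|=4, |5|=5 -> [6, 2, 3, 3, 1, 4, 5]
Stage 2 (OFFSET 3): 6+3=9, 2+3=5, 3+3=6, 3+3=6, 1+3=4, 4+3=7, 5+3=8 -> [9, 5, 6, 6, 4, 7, 8]
Stage 3 (OFFSET 1): 9+1=10, 5+1=6, 6+1=7, 6+1=7, 4+1=5, 7+1=8, 8+1=9 -> [10, 6, 7, 7, 5, 8, 9]
Stage 4 (ABS): |10|=10, |6|=6, |7|=7, |7|=7, |5|=5, |8|=8, |9|=9 -> [10, 6, 7, 7, 5, 8, 9]
Stage 5 (DELAY): [0, 10, 6, 7, 7, 5, 8] = [0, 10, 6, 7, 7, 5, 8] -> [0, 10, 6, 7, 7, 5, 8]
Stage 6 (OFFSET -3): 0+-3=-3, 10+-3=7, 6+-3=3, 7+-3=4, 7+-3=4, 5+-3=2, 8+-3=5 -> [-3, 7, 3, 4, 4, 2, 5]
Output sum: 22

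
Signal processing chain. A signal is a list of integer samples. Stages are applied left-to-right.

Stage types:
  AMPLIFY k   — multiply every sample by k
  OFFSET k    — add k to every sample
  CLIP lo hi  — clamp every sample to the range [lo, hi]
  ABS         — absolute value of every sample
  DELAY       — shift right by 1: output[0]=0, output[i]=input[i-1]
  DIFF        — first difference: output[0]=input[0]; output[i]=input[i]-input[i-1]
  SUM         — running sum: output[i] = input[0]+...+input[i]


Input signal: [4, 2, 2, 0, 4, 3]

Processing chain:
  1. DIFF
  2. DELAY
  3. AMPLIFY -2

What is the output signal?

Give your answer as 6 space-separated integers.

Input: [4, 2, 2, 0, 4, 3]
Stage 1 (DIFF): s[0]=4, 2-4=-2, 2-2=0, 0-2=-2, 4-0=4, 3-4=-1 -> [4, -2, 0, -2, 4, -1]
Stage 2 (DELAY): [0, 4, -2, 0, -2, 4] = [0, 4, -2, 0, -2, 4] -> [0, 4, -2, 0, -2, 4]
Stage 3 (AMPLIFY -2): 0*-2=0, 4*-2=-8, -2*-2=4, 0*-2=0, -2*-2=4, 4*-2=-8 -> [0, -8, 4, 0, 4, -8]

Answer: 0 -8 4 0 4 -8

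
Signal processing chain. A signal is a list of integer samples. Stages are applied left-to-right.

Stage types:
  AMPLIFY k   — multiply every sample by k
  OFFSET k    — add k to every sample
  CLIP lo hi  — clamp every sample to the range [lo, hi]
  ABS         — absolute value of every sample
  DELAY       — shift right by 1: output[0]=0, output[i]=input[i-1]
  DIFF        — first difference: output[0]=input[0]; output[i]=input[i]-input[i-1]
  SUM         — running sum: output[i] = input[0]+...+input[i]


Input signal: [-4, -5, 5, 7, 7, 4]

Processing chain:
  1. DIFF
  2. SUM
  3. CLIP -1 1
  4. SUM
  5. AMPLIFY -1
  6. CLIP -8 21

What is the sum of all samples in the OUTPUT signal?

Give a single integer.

Input: [-4, -5, 5, 7, 7, 4]
Stage 1 (DIFF): s[0]=-4, -5--4=-1, 5--5=10, 7-5=2, 7-7=0, 4-7=-3 -> [-4, -1, 10, 2, 0, -3]
Stage 2 (SUM): sum[0..0]=-4, sum[0..1]=-5, sum[0..2]=5, sum[0..3]=7, sum[0..4]=7, sum[0..5]=4 -> [-4, -5, 5, 7, 7, 4]
Stage 3 (CLIP -1 1): clip(-4,-1,1)=-1, clip(-5,-1,1)=-1, clip(5,-1,1)=1, clip(7,-1,1)=1, clip(7,-1,1)=1, clip(4,-1,1)=1 -> [-1, -1, 1, 1, 1, 1]
Stage 4 (SUM): sum[0..0]=-1, sum[0..1]=-2, sum[0..2]=-1, sum[0..3]=0, sum[0..4]=1, sum[0..5]=2 -> [-1, -2, -1, 0, 1, 2]
Stage 5 (AMPLIFY -1): -1*-1=1, -2*-1=2, -1*-1=1, 0*-1=0, 1*-1=-1, 2*-1=-2 -> [1, 2, 1, 0, -1, -2]
Stage 6 (CLIP -8 21): clip(1,-8,21)=1, clip(2,-8,21)=2, clip(1,-8,21)=1, clip(0,-8,21)=0, clip(-1,-8,21)=-1, clip(-2,-8,21)=-2 -> [1, 2, 1, 0, -1, -2]
Output sum: 1

Answer: 1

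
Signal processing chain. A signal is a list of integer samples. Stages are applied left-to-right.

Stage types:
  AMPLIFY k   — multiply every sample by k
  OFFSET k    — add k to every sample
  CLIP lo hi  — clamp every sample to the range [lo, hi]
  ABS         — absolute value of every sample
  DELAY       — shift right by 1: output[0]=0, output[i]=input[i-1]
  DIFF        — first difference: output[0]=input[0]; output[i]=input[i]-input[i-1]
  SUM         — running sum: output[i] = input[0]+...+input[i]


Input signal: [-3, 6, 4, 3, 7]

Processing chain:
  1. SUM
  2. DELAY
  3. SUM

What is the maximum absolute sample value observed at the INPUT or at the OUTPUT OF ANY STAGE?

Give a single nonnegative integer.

Answer: 17

Derivation:
Input: [-3, 6, 4, 3, 7] (max |s|=7)
Stage 1 (SUM): sum[0..0]=-3, sum[0..1]=3, sum[0..2]=7, sum[0..3]=10, sum[0..4]=17 -> [-3, 3, 7, 10, 17] (max |s|=17)
Stage 2 (DELAY): [0, -3, 3, 7, 10] = [0, -3, 3, 7, 10] -> [0, -3, 3, 7, 10] (max |s|=10)
Stage 3 (SUM): sum[0..0]=0, sum[0..1]=-3, sum[0..2]=0, sum[0..3]=7, sum[0..4]=17 -> [0, -3, 0, 7, 17] (max |s|=17)
Overall max amplitude: 17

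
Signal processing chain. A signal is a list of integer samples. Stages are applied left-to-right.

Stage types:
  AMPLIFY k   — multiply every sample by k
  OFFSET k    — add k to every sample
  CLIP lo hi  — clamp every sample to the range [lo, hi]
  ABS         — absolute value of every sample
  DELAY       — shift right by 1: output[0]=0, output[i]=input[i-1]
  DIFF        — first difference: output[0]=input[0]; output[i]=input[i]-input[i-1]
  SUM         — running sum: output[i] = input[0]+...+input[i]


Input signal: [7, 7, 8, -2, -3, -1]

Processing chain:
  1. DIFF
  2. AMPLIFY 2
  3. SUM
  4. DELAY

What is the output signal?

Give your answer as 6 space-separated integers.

Input: [7, 7, 8, -2, -3, -1]
Stage 1 (DIFF): s[0]=7, 7-7=0, 8-7=1, -2-8=-10, -3--2=-1, -1--3=2 -> [7, 0, 1, -10, -1, 2]
Stage 2 (AMPLIFY 2): 7*2=14, 0*2=0, 1*2=2, -10*2=-20, -1*2=-2, 2*2=4 -> [14, 0, 2, -20, -2, 4]
Stage 3 (SUM): sum[0..0]=14, sum[0..1]=14, sum[0..2]=16, sum[0..3]=-4, sum[0..4]=-6, sum[0..5]=-2 -> [14, 14, 16, -4, -6, -2]
Stage 4 (DELAY): [0, 14, 14, 16, -4, -6] = [0, 14, 14, 16, -4, -6] -> [0, 14, 14, 16, -4, -6]

Answer: 0 14 14 16 -4 -6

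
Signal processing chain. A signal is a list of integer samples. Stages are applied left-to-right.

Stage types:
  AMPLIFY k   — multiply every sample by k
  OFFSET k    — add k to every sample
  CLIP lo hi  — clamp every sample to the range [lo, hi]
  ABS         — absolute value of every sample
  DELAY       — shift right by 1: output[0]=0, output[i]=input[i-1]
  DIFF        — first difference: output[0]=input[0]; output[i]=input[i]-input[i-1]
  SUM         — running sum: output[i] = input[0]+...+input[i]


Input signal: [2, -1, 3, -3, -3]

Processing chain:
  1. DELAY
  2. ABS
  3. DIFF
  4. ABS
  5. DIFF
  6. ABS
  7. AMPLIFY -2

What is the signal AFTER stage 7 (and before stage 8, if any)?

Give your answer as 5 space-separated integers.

Answer: 0 -4 -2 -2 -4

Derivation:
Input: [2, -1, 3, -3, -3]
Stage 1 (DELAY): [0, 2, -1, 3, -3] = [0, 2, -1, 3, -3] -> [0, 2, -1, 3, -3]
Stage 2 (ABS): |0|=0, |2|=2, |-1|=1, |3|=3, |-3|=3 -> [0, 2, 1, 3, 3]
Stage 3 (DIFF): s[0]=0, 2-0=2, 1-2=-1, 3-1=2, 3-3=0 -> [0, 2, -1, 2, 0]
Stage 4 (ABS): |0|=0, |2|=2, |-1|=1, |2|=2, |0|=0 -> [0, 2, 1, 2, 0]
Stage 5 (DIFF): s[0]=0, 2-0=2, 1-2=-1, 2-1=1, 0-2=-2 -> [0, 2, -1, 1, -2]
Stage 6 (ABS): |0|=0, |2|=2, |-1|=1, |1|=1, |-2|=2 -> [0, 2, 1, 1, 2]
Stage 7 (AMPLIFY -2): 0*-2=0, 2*-2=-4, 1*-2=-2, 1*-2=-2, 2*-2=-4 -> [0, -4, -2, -2, -4]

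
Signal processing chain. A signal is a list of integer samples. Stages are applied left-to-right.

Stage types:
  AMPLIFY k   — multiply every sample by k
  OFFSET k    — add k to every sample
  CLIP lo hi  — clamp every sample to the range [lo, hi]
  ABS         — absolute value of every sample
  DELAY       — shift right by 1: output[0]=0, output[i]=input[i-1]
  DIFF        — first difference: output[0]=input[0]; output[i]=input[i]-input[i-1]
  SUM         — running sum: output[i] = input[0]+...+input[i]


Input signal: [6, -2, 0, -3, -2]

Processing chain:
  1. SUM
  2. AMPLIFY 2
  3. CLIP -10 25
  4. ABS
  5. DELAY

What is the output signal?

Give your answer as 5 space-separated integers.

Answer: 0 12 8 8 2

Derivation:
Input: [6, -2, 0, -3, -2]
Stage 1 (SUM): sum[0..0]=6, sum[0..1]=4, sum[0..2]=4, sum[0..3]=1, sum[0..4]=-1 -> [6, 4, 4, 1, -1]
Stage 2 (AMPLIFY 2): 6*2=12, 4*2=8, 4*2=8, 1*2=2, -1*2=-2 -> [12, 8, 8, 2, -2]
Stage 3 (CLIP -10 25): clip(12,-10,25)=12, clip(8,-10,25)=8, clip(8,-10,25)=8, clip(2,-10,25)=2, clip(-2,-10,25)=-2 -> [12, 8, 8, 2, -2]
Stage 4 (ABS): |12|=12, |8|=8, |8|=8, |2|=2, |-2|=2 -> [12, 8, 8, 2, 2]
Stage 5 (DELAY): [0, 12, 8, 8, 2] = [0, 12, 8, 8, 2] -> [0, 12, 8, 8, 2]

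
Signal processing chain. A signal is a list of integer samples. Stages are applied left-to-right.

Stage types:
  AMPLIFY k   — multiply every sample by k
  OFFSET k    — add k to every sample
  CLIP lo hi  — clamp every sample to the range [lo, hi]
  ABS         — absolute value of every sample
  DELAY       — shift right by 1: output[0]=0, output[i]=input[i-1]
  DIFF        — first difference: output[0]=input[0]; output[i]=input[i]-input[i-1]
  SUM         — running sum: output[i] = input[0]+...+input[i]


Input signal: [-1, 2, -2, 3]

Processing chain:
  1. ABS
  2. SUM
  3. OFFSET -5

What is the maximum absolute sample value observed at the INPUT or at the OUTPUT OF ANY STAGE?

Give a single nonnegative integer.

Input: [-1, 2, -2, 3] (max |s|=3)
Stage 1 (ABS): |-1|=1, |2|=2, |-2|=2, |3|=3 -> [1, 2, 2, 3] (max |s|=3)
Stage 2 (SUM): sum[0..0]=1, sum[0..1]=3, sum[0..2]=5, sum[0..3]=8 -> [1, 3, 5, 8] (max |s|=8)
Stage 3 (OFFSET -5): 1+-5=-4, 3+-5=-2, 5+-5=0, 8+-5=3 -> [-4, -2, 0, 3] (max |s|=4)
Overall max amplitude: 8

Answer: 8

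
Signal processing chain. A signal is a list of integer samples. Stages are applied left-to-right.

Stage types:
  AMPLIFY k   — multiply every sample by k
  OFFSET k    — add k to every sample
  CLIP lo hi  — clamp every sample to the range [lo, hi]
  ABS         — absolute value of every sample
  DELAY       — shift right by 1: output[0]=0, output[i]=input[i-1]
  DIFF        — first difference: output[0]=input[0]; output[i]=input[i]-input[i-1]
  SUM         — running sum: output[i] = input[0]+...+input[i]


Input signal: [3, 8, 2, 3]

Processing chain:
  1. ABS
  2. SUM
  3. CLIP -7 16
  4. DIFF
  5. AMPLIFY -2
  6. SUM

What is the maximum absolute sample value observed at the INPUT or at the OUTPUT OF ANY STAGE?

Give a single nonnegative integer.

Answer: 32

Derivation:
Input: [3, 8, 2, 3] (max |s|=8)
Stage 1 (ABS): |3|=3, |8|=8, |2|=2, |3|=3 -> [3, 8, 2, 3] (max |s|=8)
Stage 2 (SUM): sum[0..0]=3, sum[0..1]=11, sum[0..2]=13, sum[0..3]=16 -> [3, 11, 13, 16] (max |s|=16)
Stage 3 (CLIP -7 16): clip(3,-7,16)=3, clip(11,-7,16)=11, clip(13,-7,16)=13, clip(16,-7,16)=16 -> [3, 11, 13, 16] (max |s|=16)
Stage 4 (DIFF): s[0]=3, 11-3=8, 13-11=2, 16-13=3 -> [3, 8, 2, 3] (max |s|=8)
Stage 5 (AMPLIFY -2): 3*-2=-6, 8*-2=-16, 2*-2=-4, 3*-2=-6 -> [-6, -16, -4, -6] (max |s|=16)
Stage 6 (SUM): sum[0..0]=-6, sum[0..1]=-22, sum[0..2]=-26, sum[0..3]=-32 -> [-6, -22, -26, -32] (max |s|=32)
Overall max amplitude: 32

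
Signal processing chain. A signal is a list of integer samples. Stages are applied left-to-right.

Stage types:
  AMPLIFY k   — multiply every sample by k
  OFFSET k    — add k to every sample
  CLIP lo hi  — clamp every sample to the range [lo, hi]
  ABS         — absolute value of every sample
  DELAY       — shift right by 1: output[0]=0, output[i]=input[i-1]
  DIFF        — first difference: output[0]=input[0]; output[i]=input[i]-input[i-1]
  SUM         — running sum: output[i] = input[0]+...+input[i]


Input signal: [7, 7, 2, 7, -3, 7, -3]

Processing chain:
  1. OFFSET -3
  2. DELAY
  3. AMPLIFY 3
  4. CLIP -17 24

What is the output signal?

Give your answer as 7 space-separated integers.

Input: [7, 7, 2, 7, -3, 7, -3]
Stage 1 (OFFSET -3): 7+-3=4, 7+-3=4, 2+-3=-1, 7+-3=4, -3+-3=-6, 7+-3=4, -3+-3=-6 -> [4, 4, -1, 4, -6, 4, -6]
Stage 2 (DELAY): [0, 4, 4, -1, 4, -6, 4] = [0, 4, 4, -1, 4, -6, 4] -> [0, 4, 4, -1, 4, -6, 4]
Stage 3 (AMPLIFY 3): 0*3=0, 4*3=12, 4*3=12, -1*3=-3, 4*3=12, -6*3=-18, 4*3=12 -> [0, 12, 12, -3, 12, -18, 12]
Stage 4 (CLIP -17 24): clip(0,-17,24)=0, clip(12,-17,24)=12, clip(12,-17,24)=12, clip(-3,-17,24)=-3, clip(12,-17,24)=12, clip(-18,-17,24)=-17, clip(12,-17,24)=12 -> [0, 12, 12, -3, 12, -17, 12]

Answer: 0 12 12 -3 12 -17 12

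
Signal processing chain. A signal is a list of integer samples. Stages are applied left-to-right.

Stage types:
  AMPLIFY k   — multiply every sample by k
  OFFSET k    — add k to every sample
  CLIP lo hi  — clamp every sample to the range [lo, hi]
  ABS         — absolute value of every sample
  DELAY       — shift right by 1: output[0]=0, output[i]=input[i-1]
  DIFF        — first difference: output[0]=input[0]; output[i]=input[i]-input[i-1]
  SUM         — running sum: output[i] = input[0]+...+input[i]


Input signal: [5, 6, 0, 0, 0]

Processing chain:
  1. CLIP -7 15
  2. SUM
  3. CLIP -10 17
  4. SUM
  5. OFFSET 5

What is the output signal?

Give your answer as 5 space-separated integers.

Input: [5, 6, 0, 0, 0]
Stage 1 (CLIP -7 15): clip(5,-7,15)=5, clip(6,-7,15)=6, clip(0,-7,15)=0, clip(0,-7,15)=0, clip(0,-7,15)=0 -> [5, 6, 0, 0, 0]
Stage 2 (SUM): sum[0..0]=5, sum[0..1]=11, sum[0..2]=11, sum[0..3]=11, sum[0..4]=11 -> [5, 11, 11, 11, 11]
Stage 3 (CLIP -10 17): clip(5,-10,17)=5, clip(11,-10,17)=11, clip(11,-10,17)=11, clip(11,-10,17)=11, clip(11,-10,17)=11 -> [5, 11, 11, 11, 11]
Stage 4 (SUM): sum[0..0]=5, sum[0..1]=16, sum[0..2]=27, sum[0..3]=38, sum[0..4]=49 -> [5, 16, 27, 38, 49]
Stage 5 (OFFSET 5): 5+5=10, 16+5=21, 27+5=32, 38+5=43, 49+5=54 -> [10, 21, 32, 43, 54]

Answer: 10 21 32 43 54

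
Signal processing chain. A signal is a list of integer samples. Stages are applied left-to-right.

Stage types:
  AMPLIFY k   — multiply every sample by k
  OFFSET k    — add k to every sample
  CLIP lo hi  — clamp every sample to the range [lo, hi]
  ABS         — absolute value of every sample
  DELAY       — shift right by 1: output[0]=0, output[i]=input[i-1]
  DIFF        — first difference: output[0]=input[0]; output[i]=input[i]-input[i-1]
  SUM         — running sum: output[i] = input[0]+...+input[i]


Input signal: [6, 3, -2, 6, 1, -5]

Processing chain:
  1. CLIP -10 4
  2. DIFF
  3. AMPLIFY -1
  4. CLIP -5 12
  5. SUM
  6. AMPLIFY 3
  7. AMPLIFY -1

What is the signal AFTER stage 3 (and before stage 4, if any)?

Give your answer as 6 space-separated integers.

Answer: -4 1 5 -6 3 6

Derivation:
Input: [6, 3, -2, 6, 1, -5]
Stage 1 (CLIP -10 4): clip(6,-10,4)=4, clip(3,-10,4)=3, clip(-2,-10,4)=-2, clip(6,-10,4)=4, clip(1,-10,4)=1, clip(-5,-10,4)=-5 -> [4, 3, -2, 4, 1, -5]
Stage 2 (DIFF): s[0]=4, 3-4=-1, -2-3=-5, 4--2=6, 1-4=-3, -5-1=-6 -> [4, -1, -5, 6, -3, -6]
Stage 3 (AMPLIFY -1): 4*-1=-4, -1*-1=1, -5*-1=5, 6*-1=-6, -3*-1=3, -6*-1=6 -> [-4, 1, 5, -6, 3, 6]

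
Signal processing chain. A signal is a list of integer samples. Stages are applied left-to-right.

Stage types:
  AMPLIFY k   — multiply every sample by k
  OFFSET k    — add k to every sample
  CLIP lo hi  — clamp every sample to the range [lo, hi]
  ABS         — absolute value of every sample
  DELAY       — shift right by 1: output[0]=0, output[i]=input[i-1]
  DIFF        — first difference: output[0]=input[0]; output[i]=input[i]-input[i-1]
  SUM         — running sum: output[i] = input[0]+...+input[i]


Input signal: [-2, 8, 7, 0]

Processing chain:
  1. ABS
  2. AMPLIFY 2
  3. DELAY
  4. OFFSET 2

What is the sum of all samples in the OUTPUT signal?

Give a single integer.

Input: [-2, 8, 7, 0]
Stage 1 (ABS): |-2|=2, |8|=8, |7|=7, |0|=0 -> [2, 8, 7, 0]
Stage 2 (AMPLIFY 2): 2*2=4, 8*2=16, 7*2=14, 0*2=0 -> [4, 16, 14, 0]
Stage 3 (DELAY): [0, 4, 16, 14] = [0, 4, 16, 14] -> [0, 4, 16, 14]
Stage 4 (OFFSET 2): 0+2=2, 4+2=6, 16+2=18, 14+2=16 -> [2, 6, 18, 16]
Output sum: 42

Answer: 42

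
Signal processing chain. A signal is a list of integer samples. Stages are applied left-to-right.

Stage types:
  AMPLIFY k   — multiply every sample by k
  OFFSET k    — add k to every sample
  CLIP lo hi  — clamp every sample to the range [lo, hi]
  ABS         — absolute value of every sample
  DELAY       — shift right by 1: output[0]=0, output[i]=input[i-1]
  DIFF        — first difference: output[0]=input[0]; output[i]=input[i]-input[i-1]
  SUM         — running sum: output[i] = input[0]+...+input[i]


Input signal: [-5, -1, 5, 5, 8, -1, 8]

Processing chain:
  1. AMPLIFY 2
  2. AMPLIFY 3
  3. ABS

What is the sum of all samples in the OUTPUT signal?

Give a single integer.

Input: [-5, -1, 5, 5, 8, -1, 8]
Stage 1 (AMPLIFY 2): -5*2=-10, -1*2=-2, 5*2=10, 5*2=10, 8*2=16, -1*2=-2, 8*2=16 -> [-10, -2, 10, 10, 16, -2, 16]
Stage 2 (AMPLIFY 3): -10*3=-30, -2*3=-6, 10*3=30, 10*3=30, 16*3=48, -2*3=-6, 16*3=48 -> [-30, -6, 30, 30, 48, -6, 48]
Stage 3 (ABS): |-30|=30, |-6|=6, |30|=30, |30|=30, |48|=48, |-6|=6, |48|=48 -> [30, 6, 30, 30, 48, 6, 48]
Output sum: 198

Answer: 198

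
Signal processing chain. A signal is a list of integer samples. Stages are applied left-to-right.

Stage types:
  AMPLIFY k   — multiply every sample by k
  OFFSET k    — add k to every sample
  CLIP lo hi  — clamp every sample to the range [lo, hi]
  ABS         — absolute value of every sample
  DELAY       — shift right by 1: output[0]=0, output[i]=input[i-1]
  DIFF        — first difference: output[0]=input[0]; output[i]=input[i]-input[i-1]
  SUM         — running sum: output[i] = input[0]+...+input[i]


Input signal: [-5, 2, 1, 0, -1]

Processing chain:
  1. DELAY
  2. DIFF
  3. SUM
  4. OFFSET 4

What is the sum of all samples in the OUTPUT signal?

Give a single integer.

Input: [-5, 2, 1, 0, -1]
Stage 1 (DELAY): [0, -5, 2, 1, 0] = [0, -5, 2, 1, 0] -> [0, -5, 2, 1, 0]
Stage 2 (DIFF): s[0]=0, -5-0=-5, 2--5=7, 1-2=-1, 0-1=-1 -> [0, -5, 7, -1, -1]
Stage 3 (SUM): sum[0..0]=0, sum[0..1]=-5, sum[0..2]=2, sum[0..3]=1, sum[0..4]=0 -> [0, -5, 2, 1, 0]
Stage 4 (OFFSET 4): 0+4=4, -5+4=-1, 2+4=6, 1+4=5, 0+4=4 -> [4, -1, 6, 5, 4]
Output sum: 18

Answer: 18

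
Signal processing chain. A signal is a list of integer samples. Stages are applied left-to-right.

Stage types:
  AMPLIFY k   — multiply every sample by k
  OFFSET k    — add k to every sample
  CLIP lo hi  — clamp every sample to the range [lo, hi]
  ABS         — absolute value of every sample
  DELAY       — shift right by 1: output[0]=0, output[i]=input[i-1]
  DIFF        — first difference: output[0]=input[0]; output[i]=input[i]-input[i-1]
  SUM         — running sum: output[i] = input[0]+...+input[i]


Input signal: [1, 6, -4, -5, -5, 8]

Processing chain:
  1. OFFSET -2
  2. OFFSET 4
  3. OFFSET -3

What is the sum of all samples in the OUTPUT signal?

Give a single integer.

Input: [1, 6, -4, -5, -5, 8]
Stage 1 (OFFSET -2): 1+-2=-1, 6+-2=4, -4+-2=-6, -5+-2=-7, -5+-2=-7, 8+-2=6 -> [-1, 4, -6, -7, -7, 6]
Stage 2 (OFFSET 4): -1+4=3, 4+4=8, -6+4=-2, -7+4=-3, -7+4=-3, 6+4=10 -> [3, 8, -2, -3, -3, 10]
Stage 3 (OFFSET -3): 3+-3=0, 8+-3=5, -2+-3=-5, -3+-3=-6, -3+-3=-6, 10+-3=7 -> [0, 5, -5, -6, -6, 7]
Output sum: -5

Answer: -5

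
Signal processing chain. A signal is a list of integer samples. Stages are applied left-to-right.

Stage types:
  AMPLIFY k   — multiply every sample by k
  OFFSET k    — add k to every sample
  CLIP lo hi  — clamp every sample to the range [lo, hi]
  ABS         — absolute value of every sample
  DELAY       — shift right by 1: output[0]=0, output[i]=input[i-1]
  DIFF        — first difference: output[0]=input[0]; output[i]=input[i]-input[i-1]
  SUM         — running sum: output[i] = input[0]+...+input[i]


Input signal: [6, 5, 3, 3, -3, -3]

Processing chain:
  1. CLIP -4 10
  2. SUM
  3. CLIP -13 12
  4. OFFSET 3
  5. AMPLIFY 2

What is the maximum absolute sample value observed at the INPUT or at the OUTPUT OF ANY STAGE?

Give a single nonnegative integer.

Answer: 30

Derivation:
Input: [6, 5, 3, 3, -3, -3] (max |s|=6)
Stage 1 (CLIP -4 10): clip(6,-4,10)=6, clip(5,-4,10)=5, clip(3,-4,10)=3, clip(3,-4,10)=3, clip(-3,-4,10)=-3, clip(-3,-4,10)=-3 -> [6, 5, 3, 3, -3, -3] (max |s|=6)
Stage 2 (SUM): sum[0..0]=6, sum[0..1]=11, sum[0..2]=14, sum[0..3]=17, sum[0..4]=14, sum[0..5]=11 -> [6, 11, 14, 17, 14, 11] (max |s|=17)
Stage 3 (CLIP -13 12): clip(6,-13,12)=6, clip(11,-13,12)=11, clip(14,-13,12)=12, clip(17,-13,12)=12, clip(14,-13,12)=12, clip(11,-13,12)=11 -> [6, 11, 12, 12, 12, 11] (max |s|=12)
Stage 4 (OFFSET 3): 6+3=9, 11+3=14, 12+3=15, 12+3=15, 12+3=15, 11+3=14 -> [9, 14, 15, 15, 15, 14] (max |s|=15)
Stage 5 (AMPLIFY 2): 9*2=18, 14*2=28, 15*2=30, 15*2=30, 15*2=30, 14*2=28 -> [18, 28, 30, 30, 30, 28] (max |s|=30)
Overall max amplitude: 30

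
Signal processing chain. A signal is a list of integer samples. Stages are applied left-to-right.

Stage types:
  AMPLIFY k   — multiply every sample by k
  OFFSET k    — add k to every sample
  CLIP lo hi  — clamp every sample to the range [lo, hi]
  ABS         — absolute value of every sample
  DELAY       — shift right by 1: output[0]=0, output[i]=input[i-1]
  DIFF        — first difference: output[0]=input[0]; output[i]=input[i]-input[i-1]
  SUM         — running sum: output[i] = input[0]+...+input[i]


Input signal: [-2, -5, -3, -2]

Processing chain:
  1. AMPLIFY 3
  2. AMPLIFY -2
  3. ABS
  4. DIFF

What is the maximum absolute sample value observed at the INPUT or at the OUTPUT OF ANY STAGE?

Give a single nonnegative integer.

Input: [-2, -5, -3, -2] (max |s|=5)
Stage 1 (AMPLIFY 3): -2*3=-6, -5*3=-15, -3*3=-9, -2*3=-6 -> [-6, -15, -9, -6] (max |s|=15)
Stage 2 (AMPLIFY -2): -6*-2=12, -15*-2=30, -9*-2=18, -6*-2=12 -> [12, 30, 18, 12] (max |s|=30)
Stage 3 (ABS): |12|=12, |30|=30, |18|=18, |12|=12 -> [12, 30, 18, 12] (max |s|=30)
Stage 4 (DIFF): s[0]=12, 30-12=18, 18-30=-12, 12-18=-6 -> [12, 18, -12, -6] (max |s|=18)
Overall max amplitude: 30

Answer: 30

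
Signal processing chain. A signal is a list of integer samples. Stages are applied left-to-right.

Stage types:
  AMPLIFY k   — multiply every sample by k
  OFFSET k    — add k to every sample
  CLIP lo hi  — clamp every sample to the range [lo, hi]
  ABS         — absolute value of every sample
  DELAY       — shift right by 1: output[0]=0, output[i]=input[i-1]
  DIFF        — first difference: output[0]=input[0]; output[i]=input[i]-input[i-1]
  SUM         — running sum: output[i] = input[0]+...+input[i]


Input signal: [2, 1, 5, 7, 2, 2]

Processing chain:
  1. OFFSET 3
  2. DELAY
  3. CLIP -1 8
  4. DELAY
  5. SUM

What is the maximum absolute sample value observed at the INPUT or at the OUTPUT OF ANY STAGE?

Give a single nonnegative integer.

Answer: 25

Derivation:
Input: [2, 1, 5, 7, 2, 2] (max |s|=7)
Stage 1 (OFFSET 3): 2+3=5, 1+3=4, 5+3=8, 7+3=10, 2+3=5, 2+3=5 -> [5, 4, 8, 10, 5, 5] (max |s|=10)
Stage 2 (DELAY): [0, 5, 4, 8, 10, 5] = [0, 5, 4, 8, 10, 5] -> [0, 5, 4, 8, 10, 5] (max |s|=10)
Stage 3 (CLIP -1 8): clip(0,-1,8)=0, clip(5,-1,8)=5, clip(4,-1,8)=4, clip(8,-1,8)=8, clip(10,-1,8)=8, clip(5,-1,8)=5 -> [0, 5, 4, 8, 8, 5] (max |s|=8)
Stage 4 (DELAY): [0, 0, 5, 4, 8, 8] = [0, 0, 5, 4, 8, 8] -> [0, 0, 5, 4, 8, 8] (max |s|=8)
Stage 5 (SUM): sum[0..0]=0, sum[0..1]=0, sum[0..2]=5, sum[0..3]=9, sum[0..4]=17, sum[0..5]=25 -> [0, 0, 5, 9, 17, 25] (max |s|=25)
Overall max amplitude: 25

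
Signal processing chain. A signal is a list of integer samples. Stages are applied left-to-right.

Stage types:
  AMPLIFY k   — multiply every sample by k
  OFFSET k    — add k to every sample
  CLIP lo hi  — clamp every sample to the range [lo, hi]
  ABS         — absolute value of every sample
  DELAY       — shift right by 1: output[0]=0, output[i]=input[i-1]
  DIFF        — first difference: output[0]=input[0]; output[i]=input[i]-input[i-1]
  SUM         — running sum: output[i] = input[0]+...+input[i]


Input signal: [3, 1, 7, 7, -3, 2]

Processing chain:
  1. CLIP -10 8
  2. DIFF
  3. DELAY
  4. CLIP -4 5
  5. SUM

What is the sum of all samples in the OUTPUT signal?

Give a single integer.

Input: [3, 1, 7, 7, -3, 2]
Stage 1 (CLIP -10 8): clip(3,-10,8)=3, clip(1,-10,8)=1, clip(7,-10,8)=7, clip(7,-10,8)=7, clip(-3,-10,8)=-3, clip(2,-10,8)=2 -> [3, 1, 7, 7, -3, 2]
Stage 2 (DIFF): s[0]=3, 1-3=-2, 7-1=6, 7-7=0, -3-7=-10, 2--3=5 -> [3, -2, 6, 0, -10, 5]
Stage 3 (DELAY): [0, 3, -2, 6, 0, -10] = [0, 3, -2, 6, 0, -10] -> [0, 3, -2, 6, 0, -10]
Stage 4 (CLIP -4 5): clip(0,-4,5)=0, clip(3,-4,5)=3, clip(-2,-4,5)=-2, clip(6,-4,5)=5, clip(0,-4,5)=0, clip(-10,-4,5)=-4 -> [0, 3, -2, 5, 0, -4]
Stage 5 (SUM): sum[0..0]=0, sum[0..1]=3, sum[0..2]=1, sum[0..3]=6, sum[0..4]=6, sum[0..5]=2 -> [0, 3, 1, 6, 6, 2]
Output sum: 18

Answer: 18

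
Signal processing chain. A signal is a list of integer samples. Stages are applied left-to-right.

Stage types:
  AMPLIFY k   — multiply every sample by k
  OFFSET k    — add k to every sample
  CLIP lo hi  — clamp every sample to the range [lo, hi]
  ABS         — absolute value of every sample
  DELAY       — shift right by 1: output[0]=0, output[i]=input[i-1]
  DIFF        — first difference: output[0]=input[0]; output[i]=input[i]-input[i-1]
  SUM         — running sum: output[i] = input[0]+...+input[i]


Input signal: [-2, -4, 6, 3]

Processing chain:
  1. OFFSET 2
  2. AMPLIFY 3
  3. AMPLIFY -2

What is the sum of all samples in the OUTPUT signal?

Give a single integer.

Input: [-2, -4, 6, 3]
Stage 1 (OFFSET 2): -2+2=0, -4+2=-2, 6+2=8, 3+2=5 -> [0, -2, 8, 5]
Stage 2 (AMPLIFY 3): 0*3=0, -2*3=-6, 8*3=24, 5*3=15 -> [0, -6, 24, 15]
Stage 3 (AMPLIFY -2): 0*-2=0, -6*-2=12, 24*-2=-48, 15*-2=-30 -> [0, 12, -48, -30]
Output sum: -66

Answer: -66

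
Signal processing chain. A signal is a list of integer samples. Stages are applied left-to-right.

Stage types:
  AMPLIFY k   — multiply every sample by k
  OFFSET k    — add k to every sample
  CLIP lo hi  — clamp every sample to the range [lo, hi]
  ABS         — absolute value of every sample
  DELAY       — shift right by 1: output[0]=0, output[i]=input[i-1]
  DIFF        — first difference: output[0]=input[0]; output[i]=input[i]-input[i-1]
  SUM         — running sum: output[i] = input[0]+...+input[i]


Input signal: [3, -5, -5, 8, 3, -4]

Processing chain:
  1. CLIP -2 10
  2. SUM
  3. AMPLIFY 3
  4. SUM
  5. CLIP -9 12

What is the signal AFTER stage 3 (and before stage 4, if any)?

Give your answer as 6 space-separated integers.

Answer: 9 3 -3 21 30 24

Derivation:
Input: [3, -5, -5, 8, 3, -4]
Stage 1 (CLIP -2 10): clip(3,-2,10)=3, clip(-5,-2,10)=-2, clip(-5,-2,10)=-2, clip(8,-2,10)=8, clip(3,-2,10)=3, clip(-4,-2,10)=-2 -> [3, -2, -2, 8, 3, -2]
Stage 2 (SUM): sum[0..0]=3, sum[0..1]=1, sum[0..2]=-1, sum[0..3]=7, sum[0..4]=10, sum[0..5]=8 -> [3, 1, -1, 7, 10, 8]
Stage 3 (AMPLIFY 3): 3*3=9, 1*3=3, -1*3=-3, 7*3=21, 10*3=30, 8*3=24 -> [9, 3, -3, 21, 30, 24]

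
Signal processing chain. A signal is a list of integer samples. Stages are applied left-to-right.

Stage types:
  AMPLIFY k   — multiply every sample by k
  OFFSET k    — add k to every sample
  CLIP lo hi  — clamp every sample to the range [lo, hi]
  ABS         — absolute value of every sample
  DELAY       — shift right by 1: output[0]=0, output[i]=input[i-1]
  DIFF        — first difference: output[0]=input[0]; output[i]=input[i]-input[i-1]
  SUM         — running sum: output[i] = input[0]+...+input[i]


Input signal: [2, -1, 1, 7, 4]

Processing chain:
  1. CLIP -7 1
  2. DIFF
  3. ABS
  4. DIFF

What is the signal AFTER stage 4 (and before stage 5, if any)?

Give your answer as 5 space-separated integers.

Input: [2, -1, 1, 7, 4]
Stage 1 (CLIP -7 1): clip(2,-7,1)=1, clip(-1,-7,1)=-1, clip(1,-7,1)=1, clip(7,-7,1)=1, clip(4,-7,1)=1 -> [1, -1, 1, 1, 1]
Stage 2 (DIFF): s[0]=1, -1-1=-2, 1--1=2, 1-1=0, 1-1=0 -> [1, -2, 2, 0, 0]
Stage 3 (ABS): |1|=1, |-2|=2, |2|=2, |0|=0, |0|=0 -> [1, 2, 2, 0, 0]
Stage 4 (DIFF): s[0]=1, 2-1=1, 2-2=0, 0-2=-2, 0-0=0 -> [1, 1, 0, -2, 0]

Answer: 1 1 0 -2 0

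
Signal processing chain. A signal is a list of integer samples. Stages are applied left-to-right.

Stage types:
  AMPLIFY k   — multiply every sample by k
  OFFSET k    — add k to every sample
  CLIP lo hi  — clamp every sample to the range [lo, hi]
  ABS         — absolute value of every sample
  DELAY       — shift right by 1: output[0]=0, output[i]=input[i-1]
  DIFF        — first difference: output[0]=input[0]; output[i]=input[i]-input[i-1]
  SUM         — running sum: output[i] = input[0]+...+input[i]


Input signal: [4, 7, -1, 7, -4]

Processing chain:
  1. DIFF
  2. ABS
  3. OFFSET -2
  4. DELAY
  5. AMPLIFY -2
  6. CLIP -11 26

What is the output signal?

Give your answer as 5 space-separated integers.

Input: [4, 7, -1, 7, -4]
Stage 1 (DIFF): s[0]=4, 7-4=3, -1-7=-8, 7--1=8, -4-7=-11 -> [4, 3, -8, 8, -11]
Stage 2 (ABS): |4|=4, |3|=3, |-8|=8, |8|=8, |-11|=11 -> [4, 3, 8, 8, 11]
Stage 3 (OFFSET -2): 4+-2=2, 3+-2=1, 8+-2=6, 8+-2=6, 11+-2=9 -> [2, 1, 6, 6, 9]
Stage 4 (DELAY): [0, 2, 1, 6, 6] = [0, 2, 1, 6, 6] -> [0, 2, 1, 6, 6]
Stage 5 (AMPLIFY -2): 0*-2=0, 2*-2=-4, 1*-2=-2, 6*-2=-12, 6*-2=-12 -> [0, -4, -2, -12, -12]
Stage 6 (CLIP -11 26): clip(0,-11,26)=0, clip(-4,-11,26)=-4, clip(-2,-11,26)=-2, clip(-12,-11,26)=-11, clip(-12,-11,26)=-11 -> [0, -4, -2, -11, -11]

Answer: 0 -4 -2 -11 -11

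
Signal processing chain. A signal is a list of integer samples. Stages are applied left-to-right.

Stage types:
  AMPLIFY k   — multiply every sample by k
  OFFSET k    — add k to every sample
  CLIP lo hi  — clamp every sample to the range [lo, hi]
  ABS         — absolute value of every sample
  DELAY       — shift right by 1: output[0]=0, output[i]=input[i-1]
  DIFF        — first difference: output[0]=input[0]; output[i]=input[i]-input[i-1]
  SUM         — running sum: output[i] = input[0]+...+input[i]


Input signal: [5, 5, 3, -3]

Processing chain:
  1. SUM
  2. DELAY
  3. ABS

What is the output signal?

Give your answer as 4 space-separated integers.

Input: [5, 5, 3, -3]
Stage 1 (SUM): sum[0..0]=5, sum[0..1]=10, sum[0..2]=13, sum[0..3]=10 -> [5, 10, 13, 10]
Stage 2 (DELAY): [0, 5, 10, 13] = [0, 5, 10, 13] -> [0, 5, 10, 13]
Stage 3 (ABS): |0|=0, |5|=5, |10|=10, |13|=13 -> [0, 5, 10, 13]

Answer: 0 5 10 13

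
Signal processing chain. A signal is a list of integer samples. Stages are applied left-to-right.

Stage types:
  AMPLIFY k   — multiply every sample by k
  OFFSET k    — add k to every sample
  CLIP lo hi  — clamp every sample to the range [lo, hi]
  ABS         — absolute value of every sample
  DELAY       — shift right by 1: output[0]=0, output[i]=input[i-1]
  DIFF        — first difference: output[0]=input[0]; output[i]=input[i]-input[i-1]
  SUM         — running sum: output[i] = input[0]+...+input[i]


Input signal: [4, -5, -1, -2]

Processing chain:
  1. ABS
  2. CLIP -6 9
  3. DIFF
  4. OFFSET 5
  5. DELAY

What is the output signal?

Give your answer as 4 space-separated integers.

Answer: 0 9 6 1

Derivation:
Input: [4, -5, -1, -2]
Stage 1 (ABS): |4|=4, |-5|=5, |-1|=1, |-2|=2 -> [4, 5, 1, 2]
Stage 2 (CLIP -6 9): clip(4,-6,9)=4, clip(5,-6,9)=5, clip(1,-6,9)=1, clip(2,-6,9)=2 -> [4, 5, 1, 2]
Stage 3 (DIFF): s[0]=4, 5-4=1, 1-5=-4, 2-1=1 -> [4, 1, -4, 1]
Stage 4 (OFFSET 5): 4+5=9, 1+5=6, -4+5=1, 1+5=6 -> [9, 6, 1, 6]
Stage 5 (DELAY): [0, 9, 6, 1] = [0, 9, 6, 1] -> [0, 9, 6, 1]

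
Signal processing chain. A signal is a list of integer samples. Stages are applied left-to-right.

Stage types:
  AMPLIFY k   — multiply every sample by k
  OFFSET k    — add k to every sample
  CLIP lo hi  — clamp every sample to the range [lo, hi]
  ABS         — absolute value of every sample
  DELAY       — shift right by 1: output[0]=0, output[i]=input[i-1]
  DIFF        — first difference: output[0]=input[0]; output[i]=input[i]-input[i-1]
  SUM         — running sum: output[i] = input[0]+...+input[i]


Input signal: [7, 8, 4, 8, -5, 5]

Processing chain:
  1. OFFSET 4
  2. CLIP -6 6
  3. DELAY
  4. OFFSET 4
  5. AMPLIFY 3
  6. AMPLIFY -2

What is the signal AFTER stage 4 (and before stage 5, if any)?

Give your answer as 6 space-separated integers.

Input: [7, 8, 4, 8, -5, 5]
Stage 1 (OFFSET 4): 7+4=11, 8+4=12, 4+4=8, 8+4=12, -5+4=-1, 5+4=9 -> [11, 12, 8, 12, -1, 9]
Stage 2 (CLIP -6 6): clip(11,-6,6)=6, clip(12,-6,6)=6, clip(8,-6,6)=6, clip(12,-6,6)=6, clip(-1,-6,6)=-1, clip(9,-6,6)=6 -> [6, 6, 6, 6, -1, 6]
Stage 3 (DELAY): [0, 6, 6, 6, 6, -1] = [0, 6, 6, 6, 6, -1] -> [0, 6, 6, 6, 6, -1]
Stage 4 (OFFSET 4): 0+4=4, 6+4=10, 6+4=10, 6+4=10, 6+4=10, -1+4=3 -> [4, 10, 10, 10, 10, 3]

Answer: 4 10 10 10 10 3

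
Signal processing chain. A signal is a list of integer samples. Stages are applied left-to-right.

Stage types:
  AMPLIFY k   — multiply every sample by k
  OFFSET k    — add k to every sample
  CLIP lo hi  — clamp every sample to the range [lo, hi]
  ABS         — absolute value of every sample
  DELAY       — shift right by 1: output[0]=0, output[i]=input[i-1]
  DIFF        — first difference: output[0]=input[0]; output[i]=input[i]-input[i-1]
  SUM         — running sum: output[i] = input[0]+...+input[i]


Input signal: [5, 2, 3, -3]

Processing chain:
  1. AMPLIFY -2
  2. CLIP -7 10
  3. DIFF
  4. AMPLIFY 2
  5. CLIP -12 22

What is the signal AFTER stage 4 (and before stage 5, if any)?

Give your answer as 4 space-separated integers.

Input: [5, 2, 3, -3]
Stage 1 (AMPLIFY -2): 5*-2=-10, 2*-2=-4, 3*-2=-6, -3*-2=6 -> [-10, -4, -6, 6]
Stage 2 (CLIP -7 10): clip(-10,-7,10)=-7, clip(-4,-7,10)=-4, clip(-6,-7,10)=-6, clip(6,-7,10)=6 -> [-7, -4, -6, 6]
Stage 3 (DIFF): s[0]=-7, -4--7=3, -6--4=-2, 6--6=12 -> [-7, 3, -2, 12]
Stage 4 (AMPLIFY 2): -7*2=-14, 3*2=6, -2*2=-4, 12*2=24 -> [-14, 6, -4, 24]

Answer: -14 6 -4 24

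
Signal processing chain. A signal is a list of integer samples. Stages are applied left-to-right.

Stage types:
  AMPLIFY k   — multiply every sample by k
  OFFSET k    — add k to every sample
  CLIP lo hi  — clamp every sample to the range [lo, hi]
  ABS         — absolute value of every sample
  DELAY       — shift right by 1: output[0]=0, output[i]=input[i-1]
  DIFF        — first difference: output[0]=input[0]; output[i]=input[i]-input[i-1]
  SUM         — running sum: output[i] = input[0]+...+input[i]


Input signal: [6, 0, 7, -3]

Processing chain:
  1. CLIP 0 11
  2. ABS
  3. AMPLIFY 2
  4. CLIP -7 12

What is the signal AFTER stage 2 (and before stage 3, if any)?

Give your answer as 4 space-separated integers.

Input: [6, 0, 7, -3]
Stage 1 (CLIP 0 11): clip(6,0,11)=6, clip(0,0,11)=0, clip(7,0,11)=7, clip(-3,0,11)=0 -> [6, 0, 7, 0]
Stage 2 (ABS): |6|=6, |0|=0, |7|=7, |0|=0 -> [6, 0, 7, 0]

Answer: 6 0 7 0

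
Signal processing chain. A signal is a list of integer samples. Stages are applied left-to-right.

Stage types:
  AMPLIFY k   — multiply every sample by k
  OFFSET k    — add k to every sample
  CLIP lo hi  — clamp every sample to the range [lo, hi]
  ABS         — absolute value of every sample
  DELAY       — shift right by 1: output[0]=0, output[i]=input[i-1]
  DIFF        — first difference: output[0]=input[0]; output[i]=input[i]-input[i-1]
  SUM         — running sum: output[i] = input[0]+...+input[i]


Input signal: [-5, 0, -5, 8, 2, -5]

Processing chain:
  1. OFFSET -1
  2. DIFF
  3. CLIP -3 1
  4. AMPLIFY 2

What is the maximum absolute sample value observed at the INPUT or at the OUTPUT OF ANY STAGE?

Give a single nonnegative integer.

Answer: 13

Derivation:
Input: [-5, 0, -5, 8, 2, -5] (max |s|=8)
Stage 1 (OFFSET -1): -5+-1=-6, 0+-1=-1, -5+-1=-6, 8+-1=7, 2+-1=1, -5+-1=-6 -> [-6, -1, -6, 7, 1, -6] (max |s|=7)
Stage 2 (DIFF): s[0]=-6, -1--6=5, -6--1=-5, 7--6=13, 1-7=-6, -6-1=-7 -> [-6, 5, -5, 13, -6, -7] (max |s|=13)
Stage 3 (CLIP -3 1): clip(-6,-3,1)=-3, clip(5,-3,1)=1, clip(-5,-3,1)=-3, clip(13,-3,1)=1, clip(-6,-3,1)=-3, clip(-7,-3,1)=-3 -> [-3, 1, -3, 1, -3, -3] (max |s|=3)
Stage 4 (AMPLIFY 2): -3*2=-6, 1*2=2, -3*2=-6, 1*2=2, -3*2=-6, -3*2=-6 -> [-6, 2, -6, 2, -6, -6] (max |s|=6)
Overall max amplitude: 13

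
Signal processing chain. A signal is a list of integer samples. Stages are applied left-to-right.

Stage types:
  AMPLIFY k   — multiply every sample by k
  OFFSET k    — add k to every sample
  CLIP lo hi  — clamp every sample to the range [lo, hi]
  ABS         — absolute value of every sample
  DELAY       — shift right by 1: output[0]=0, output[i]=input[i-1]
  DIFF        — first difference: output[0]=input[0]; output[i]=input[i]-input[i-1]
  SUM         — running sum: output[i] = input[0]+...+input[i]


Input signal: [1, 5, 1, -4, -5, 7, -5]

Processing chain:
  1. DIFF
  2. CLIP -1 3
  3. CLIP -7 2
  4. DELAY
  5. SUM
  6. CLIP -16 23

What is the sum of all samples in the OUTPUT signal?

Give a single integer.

Answer: 9

Derivation:
Input: [1, 5, 1, -4, -5, 7, -5]
Stage 1 (DIFF): s[0]=1, 5-1=4, 1-5=-4, -4-1=-5, -5--4=-1, 7--5=12, -5-7=-12 -> [1, 4, -4, -5, -1, 12, -12]
Stage 2 (CLIP -1 3): clip(1,-1,3)=1, clip(4,-1,3)=3, clip(-4,-1,3)=-1, clip(-5,-1,3)=-1, clip(-1,-1,3)=-1, clip(12,-1,3)=3, clip(-12,-1,3)=-1 -> [1, 3, -1, -1, -1, 3, -1]
Stage 3 (CLIP -7 2): clip(1,-7,2)=1, clip(3,-7,2)=2, clip(-1,-7,2)=-1, clip(-1,-7,2)=-1, clip(-1,-7,2)=-1, clip(3,-7,2)=2, clip(-1,-7,2)=-1 -> [1, 2, -1, -1, -1, 2, -1]
Stage 4 (DELAY): [0, 1, 2, -1, -1, -1, 2] = [0, 1, 2, -1, -1, -1, 2] -> [0, 1, 2, -1, -1, -1, 2]
Stage 5 (SUM): sum[0..0]=0, sum[0..1]=1, sum[0..2]=3, sum[0..3]=2, sum[0..4]=1, sum[0..5]=0, sum[0..6]=2 -> [0, 1, 3, 2, 1, 0, 2]
Stage 6 (CLIP -16 23): clip(0,-16,23)=0, clip(1,-16,23)=1, clip(3,-16,23)=3, clip(2,-16,23)=2, clip(1,-16,23)=1, clip(0,-16,23)=0, clip(2,-16,23)=2 -> [0, 1, 3, 2, 1, 0, 2]
Output sum: 9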